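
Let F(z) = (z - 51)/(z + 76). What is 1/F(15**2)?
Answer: 301/174 ≈ 1.7299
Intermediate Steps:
F(z) = (-51 + z)/(76 + z)
1/F(15**2) = 1/((-51 + 15**2)/(76 + 15**2)) = 1/((-51 + 225)/(76 + 225)) = 1/(174/301) = 301/174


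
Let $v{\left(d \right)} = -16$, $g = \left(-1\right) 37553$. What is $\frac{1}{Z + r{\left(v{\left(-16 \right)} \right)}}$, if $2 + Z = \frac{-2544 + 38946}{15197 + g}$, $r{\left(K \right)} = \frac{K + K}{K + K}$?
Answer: $- \frac{3726}{9793} \approx -0.38048$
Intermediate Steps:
$g = -37553$
$r{\left(K \right)} = 1$ ($r{\left(K \right)} = \frac{2 K}{2 K} = 2 K \frac{1}{2 K} = 1$)
$Z = - \frac{13519}{3726}$ ($Z = -2 + \frac{-2544 + 38946}{15197 - 37553} = -2 + \frac{36402}{-22356} = -2 + 36402 \left(- \frac{1}{22356}\right) = -2 - \frac{6067}{3726} = - \frac{13519}{3726} \approx -3.6283$)
$\frac{1}{Z + r{\left(v{\left(-16 \right)} \right)}} = \frac{1}{- \frac{13519}{3726} + 1} = \frac{1}{- \frac{9793}{3726}} = - \frac{3726}{9793}$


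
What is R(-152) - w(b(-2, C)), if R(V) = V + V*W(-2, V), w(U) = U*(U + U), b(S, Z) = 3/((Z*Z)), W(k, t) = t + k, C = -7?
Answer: 55837638/2401 ≈ 23256.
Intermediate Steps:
W(k, t) = k + t
b(S, Z) = 3/Z² (b(S, Z) = 3/(Z²) = 3/Z²)
w(U) = 2*U² (w(U) = U*(2*U) = 2*U²)
R(V) = V + V*(-2 + V)
R(-152) - w(b(-2, C)) = -152*(-1 - 152) - 2*(3/(-7)²)² = -152*(-153) - 2*(3*(1/49))² = 23256 - 2*(3/49)² = 23256 - 2*9/2401 = 23256 - 1*18/2401 = 23256 - 18/2401 = 55837638/2401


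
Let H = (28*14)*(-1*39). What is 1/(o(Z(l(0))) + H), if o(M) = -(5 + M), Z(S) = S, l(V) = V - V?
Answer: -1/15293 ≈ -6.5389e-5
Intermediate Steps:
l(V) = 0
o(M) = -5 - M
H = -15288 (H = 392*(-39) = -15288)
1/(o(Z(l(0))) + H) = 1/((-5 - 1*0) - 15288) = 1/((-5 + 0) - 15288) = 1/(-5 - 15288) = 1/(-15293) = -1/15293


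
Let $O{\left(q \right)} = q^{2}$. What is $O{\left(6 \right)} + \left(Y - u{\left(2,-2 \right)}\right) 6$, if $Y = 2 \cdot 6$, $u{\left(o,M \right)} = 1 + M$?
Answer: $114$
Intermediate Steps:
$Y = 12$
$O{\left(6 \right)} + \left(Y - u{\left(2,-2 \right)}\right) 6 = 6^{2} + \left(12 - \left(1 - 2\right)\right) 6 = 36 + \left(12 - -1\right) 6 = 36 + \left(12 + 1\right) 6 = 36 + 13 \cdot 6 = 36 + 78 = 114$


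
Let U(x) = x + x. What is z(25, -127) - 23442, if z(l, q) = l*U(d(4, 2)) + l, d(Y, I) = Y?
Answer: -23217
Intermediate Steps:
U(x) = 2*x
z(l, q) = 9*l (z(l, q) = l*(2*4) + l = l*8 + l = 8*l + l = 9*l)
z(25, -127) - 23442 = 9*25 - 23442 = 225 - 23442 = -23217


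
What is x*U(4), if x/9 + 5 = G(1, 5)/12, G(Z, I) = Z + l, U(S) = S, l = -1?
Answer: -180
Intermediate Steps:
G(Z, I) = -1 + Z (G(Z, I) = Z - 1 = -1 + Z)
x = -45 (x = -45 + 9*((-1 + 1)/12) = -45 + 9*(0*(1/12)) = -45 + 9*0 = -45 + 0 = -45)
x*U(4) = -45*4 = -180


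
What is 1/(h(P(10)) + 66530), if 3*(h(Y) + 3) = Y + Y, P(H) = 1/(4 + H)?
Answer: 21/1397068 ≈ 1.5031e-5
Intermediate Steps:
h(Y) = -3 + 2*Y/3 (h(Y) = -3 + (Y + Y)/3 = -3 + (2*Y)/3 = -3 + 2*Y/3)
1/(h(P(10)) + 66530) = 1/((-3 + 2/(3*(4 + 10))) + 66530) = 1/((-3 + (⅔)/14) + 66530) = 1/((-3 + (⅔)*(1/14)) + 66530) = 1/((-3 + 1/21) + 66530) = 1/(-62/21 + 66530) = 1/(1397068/21) = 21/1397068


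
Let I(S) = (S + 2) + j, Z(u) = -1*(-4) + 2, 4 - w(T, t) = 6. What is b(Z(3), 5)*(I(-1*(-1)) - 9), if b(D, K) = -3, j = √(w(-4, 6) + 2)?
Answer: 18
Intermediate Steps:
w(T, t) = -2 (w(T, t) = 4 - 1*6 = 4 - 6 = -2)
Z(u) = 6 (Z(u) = 4 + 2 = 6)
j = 0 (j = √(-2 + 2) = √0 = 0)
I(S) = 2 + S (I(S) = (S + 2) + 0 = (2 + S) + 0 = 2 + S)
b(Z(3), 5)*(I(-1*(-1)) - 9) = -3*((2 - 1*(-1)) - 9) = -3*((2 + 1) - 9) = -3*(3 - 9) = -3*(-6) = 18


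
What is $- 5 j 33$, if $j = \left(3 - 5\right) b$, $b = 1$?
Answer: $330$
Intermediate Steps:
$j = -2$ ($j = \left(3 - 5\right) 1 = \left(-2\right) 1 = -2$)
$- 5 j 33 = \left(-5\right) \left(-2\right) 33 = 10 \cdot 33 = 330$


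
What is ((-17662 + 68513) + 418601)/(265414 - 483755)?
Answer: -16188/7529 ≈ -2.1501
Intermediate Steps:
((-17662 + 68513) + 418601)/(265414 - 483755) = (50851 + 418601)/(-218341) = 469452*(-1/218341) = -16188/7529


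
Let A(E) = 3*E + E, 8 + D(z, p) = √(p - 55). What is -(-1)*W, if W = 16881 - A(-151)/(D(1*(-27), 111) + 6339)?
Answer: 676619709829/40081505 - 1208*√14/40081505 ≈ 16881.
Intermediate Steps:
D(z, p) = -8 + √(-55 + p) (D(z, p) = -8 + √(p - 55) = -8 + √(-55 + p))
A(E) = 4*E
W = 16881 + 604/(6331 + 2*√14) (W = 16881 - 4*(-151)/((-8 + √(-55 + 111)) + 6339) = 16881 - (-604)/((-8 + √56) + 6339) = 16881 - (-604)/((-8 + 2*√14) + 6339) = 16881 - (-604)/(6331 + 2*√14) = 16881 + 604/(6331 + 2*√14) ≈ 16881.)
-(-1)*W = -(-1)*(676619709829/40081505 - 1208*√14/40081505) = -(-676619709829/40081505 + 1208*√14/40081505) = 676619709829/40081505 - 1208*√14/40081505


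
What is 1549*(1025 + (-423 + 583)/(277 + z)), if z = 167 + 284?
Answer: 144513955/91 ≈ 1.5881e+6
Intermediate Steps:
z = 451
1549*(1025 + (-423 + 583)/(277 + z)) = 1549*(1025 + (-423 + 583)/(277 + 451)) = 1549*(1025 + 160/728) = 1549*(1025 + 160*(1/728)) = 1549*(1025 + 20/91) = 1549*(93295/91) = 144513955/91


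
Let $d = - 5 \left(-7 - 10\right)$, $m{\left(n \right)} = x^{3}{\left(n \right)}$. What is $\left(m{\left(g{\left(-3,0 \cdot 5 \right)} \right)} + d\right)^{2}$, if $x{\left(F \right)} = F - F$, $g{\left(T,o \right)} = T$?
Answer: $7225$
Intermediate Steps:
$x{\left(F \right)} = 0$
$m{\left(n \right)} = 0$ ($m{\left(n \right)} = 0^{3} = 0$)
$d = 85$ ($d = \left(-5\right) \left(-17\right) = 85$)
$\left(m{\left(g{\left(-3,0 \cdot 5 \right)} \right)} + d\right)^{2} = \left(0 + 85\right)^{2} = 85^{2} = 7225$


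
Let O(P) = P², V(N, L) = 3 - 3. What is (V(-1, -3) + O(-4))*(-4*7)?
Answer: -448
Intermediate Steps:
V(N, L) = 0
(V(-1, -3) + O(-4))*(-4*7) = (0 + (-4)²)*(-4*7) = (0 + 16)*(-28) = 16*(-28) = -448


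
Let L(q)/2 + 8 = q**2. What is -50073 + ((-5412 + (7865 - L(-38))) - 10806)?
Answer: -61298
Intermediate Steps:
L(q) = -16 + 2*q**2
-50073 + ((-5412 + (7865 - L(-38))) - 10806) = -50073 + ((-5412 + (7865 - (-16 + 2*(-38)**2))) - 10806) = -50073 + ((-5412 + (7865 - (-16 + 2*1444))) - 10806) = -50073 + ((-5412 + (7865 - (-16 + 2888))) - 10806) = -50073 + ((-5412 + (7865 - 1*2872)) - 10806) = -50073 + ((-5412 + (7865 - 2872)) - 10806) = -50073 + ((-5412 + 4993) - 10806) = -50073 + (-419 - 10806) = -50073 - 11225 = -61298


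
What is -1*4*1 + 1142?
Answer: 1138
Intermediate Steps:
-1*4*1 + 1142 = -4*1 + 1142 = -4 + 1142 = 1138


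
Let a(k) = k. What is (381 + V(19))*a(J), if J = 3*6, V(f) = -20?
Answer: 6498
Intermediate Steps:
J = 18
(381 + V(19))*a(J) = (381 - 20)*18 = 361*18 = 6498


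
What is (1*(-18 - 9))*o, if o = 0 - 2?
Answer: 54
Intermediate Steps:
o = -2
(1*(-18 - 9))*o = (1*(-18 - 9))*(-2) = (1*(-27))*(-2) = -27*(-2) = 54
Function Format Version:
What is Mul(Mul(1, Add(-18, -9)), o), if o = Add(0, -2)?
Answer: 54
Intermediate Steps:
o = -2
Mul(Mul(1, Add(-18, -9)), o) = Mul(Mul(1, Add(-18, -9)), -2) = Mul(Mul(1, -27), -2) = Mul(-27, -2) = 54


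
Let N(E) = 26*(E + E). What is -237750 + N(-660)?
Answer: -272070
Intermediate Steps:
N(E) = 52*E (N(E) = 26*(2*E) = 52*E)
-237750 + N(-660) = -237750 + 52*(-660) = -237750 - 34320 = -272070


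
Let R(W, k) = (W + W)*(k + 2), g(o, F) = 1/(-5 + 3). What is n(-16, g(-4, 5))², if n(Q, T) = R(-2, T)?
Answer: 36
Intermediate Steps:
g(o, F) = -½ (g(o, F) = 1/(-2) = -½)
R(W, k) = 2*W*(2 + k) (R(W, k) = (2*W)*(2 + k) = 2*W*(2 + k))
n(Q, T) = -8 - 4*T (n(Q, T) = 2*(-2)*(2 + T) = -8 - 4*T)
n(-16, g(-4, 5))² = (-8 - 4*(-½))² = (-8 + 2)² = (-6)² = 36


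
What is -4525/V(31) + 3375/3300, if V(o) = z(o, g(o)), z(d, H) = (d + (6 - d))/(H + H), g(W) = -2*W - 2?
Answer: 12742535/132 ≈ 96534.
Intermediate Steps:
g(W) = -2 - 2*W
z(d, H) = 3/H (z(d, H) = 6/((2*H)) = 6*(1/(2*H)) = 3/H)
V(o) = 3/(-2 - 2*o)
-4525/V(31) + 3375/3300 = -4525/((-3/(2 + 2*31))) + 3375/3300 = -4525/((-3/(2 + 62))) + 3375*(1/3300) = -4525/((-3/64)) + 45/44 = -4525/((-3*1/64)) + 45/44 = -4525/(-3/64) + 45/44 = -4525*(-64/3) + 45/44 = 289600/3 + 45/44 = 12742535/132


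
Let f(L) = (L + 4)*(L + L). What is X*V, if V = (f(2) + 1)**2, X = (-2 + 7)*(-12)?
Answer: -37500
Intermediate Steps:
X = -60 (X = 5*(-12) = -60)
f(L) = 2*L*(4 + L) (f(L) = (4 + L)*(2*L) = 2*L*(4 + L))
V = 625 (V = (2*2*(4 + 2) + 1)**2 = (2*2*6 + 1)**2 = (24 + 1)**2 = 25**2 = 625)
X*V = -60*625 = -37500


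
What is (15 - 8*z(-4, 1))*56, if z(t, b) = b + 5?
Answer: -1848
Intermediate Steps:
z(t, b) = 5 + b
(15 - 8*z(-4, 1))*56 = (15 - 8*(5 + 1))*56 = (15 - 8*6)*56 = (15 - 48)*56 = -33*56 = -1848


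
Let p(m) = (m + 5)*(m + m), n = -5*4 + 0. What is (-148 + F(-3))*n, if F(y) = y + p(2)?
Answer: 2460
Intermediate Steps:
n = -20 (n = -20 + 0 = -20)
p(m) = 2*m*(5 + m) (p(m) = (5 + m)*(2*m) = 2*m*(5 + m))
F(y) = 28 + y (F(y) = y + 2*2*(5 + 2) = y + 2*2*7 = y + 28 = 28 + y)
(-148 + F(-3))*n = (-148 + (28 - 3))*(-20) = (-148 + 25)*(-20) = -123*(-20) = 2460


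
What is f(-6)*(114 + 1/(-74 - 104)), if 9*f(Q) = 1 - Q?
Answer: 142037/1602 ≈ 88.662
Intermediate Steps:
f(Q) = 1/9 - Q/9 (f(Q) = (1 - Q)/9 = 1/9 - Q/9)
f(-6)*(114 + 1/(-74 - 104)) = (1/9 - 1/9*(-6))*(114 + 1/(-74 - 104)) = (1/9 + 2/3)*(114 + 1/(-178)) = 7*(114 - 1/178)/9 = (7/9)*(20291/178) = 142037/1602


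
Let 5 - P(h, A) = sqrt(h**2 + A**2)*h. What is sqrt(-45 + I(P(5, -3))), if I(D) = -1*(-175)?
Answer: sqrt(130) ≈ 11.402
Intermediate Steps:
P(h, A) = 5 - h*sqrt(A**2 + h**2) (P(h, A) = 5 - sqrt(h**2 + A**2)*h = 5 - sqrt(A**2 + h**2)*h = 5 - h*sqrt(A**2 + h**2))
I(D) = 175
sqrt(-45 + I(P(5, -3))) = sqrt(-45 + 175) = sqrt(130)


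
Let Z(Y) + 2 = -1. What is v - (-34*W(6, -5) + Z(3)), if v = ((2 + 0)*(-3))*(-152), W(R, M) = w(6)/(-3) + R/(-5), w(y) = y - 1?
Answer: 12263/15 ≈ 817.53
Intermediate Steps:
w(y) = -1 + y
Z(Y) = -3 (Z(Y) = -2 - 1 = -3)
W(R, M) = -5/3 - R/5 (W(R, M) = (-1 + 6)/(-3) + R/(-5) = 5*(-⅓) + R*(-⅕) = -5/3 - R/5)
v = 912 (v = (2*(-3))*(-152) = -6*(-152) = 912)
v - (-34*W(6, -5) + Z(3)) = 912 - (-34*(-5/3 - ⅕*6) - 3) = 912 - (-34*(-5/3 - 6/5) - 3) = 912 - (-34*(-43/15) - 3) = 912 - (1462/15 - 3) = 912 - 1*1417/15 = 912 - 1417/15 = 12263/15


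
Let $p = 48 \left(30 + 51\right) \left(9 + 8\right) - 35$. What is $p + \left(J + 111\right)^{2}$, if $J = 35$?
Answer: $87377$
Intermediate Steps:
$p = 66061$ ($p = 48 \cdot 81 \cdot 17 - 35 = 48 \cdot 1377 - 35 = 66096 - 35 = 66061$)
$p + \left(J + 111\right)^{2} = 66061 + \left(35 + 111\right)^{2} = 66061 + 146^{2} = 66061 + 21316 = 87377$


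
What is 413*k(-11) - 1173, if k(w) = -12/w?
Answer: -7947/11 ≈ -722.45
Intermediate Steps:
413*k(-11) - 1173 = 413*(-12/(-11)) - 1173 = 413*(-12*(-1/11)) - 1173 = 413*(12/11) - 1173 = 4956/11 - 1173 = -7947/11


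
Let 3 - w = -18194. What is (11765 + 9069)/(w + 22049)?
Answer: 10417/20123 ≈ 0.51767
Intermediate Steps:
w = 18197 (w = 3 - 1*(-18194) = 3 + 18194 = 18197)
(11765 + 9069)/(w + 22049) = (11765 + 9069)/(18197 + 22049) = 20834/40246 = 20834*(1/40246) = 10417/20123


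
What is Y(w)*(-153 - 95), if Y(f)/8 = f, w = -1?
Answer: 1984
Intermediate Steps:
Y(f) = 8*f
Y(w)*(-153 - 95) = (8*(-1))*(-153 - 95) = -8*(-248) = 1984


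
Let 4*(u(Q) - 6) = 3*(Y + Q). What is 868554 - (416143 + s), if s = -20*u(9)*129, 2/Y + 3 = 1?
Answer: 483371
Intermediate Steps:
Y = -1 (Y = 2/(-3 + 1) = 2/(-2) = 2*(-½) = -1)
u(Q) = 21/4 + 3*Q/4 (u(Q) = 6 + (3*(-1 + Q))/4 = 6 + (-3 + 3*Q)/4 = 6 + (-¾ + 3*Q/4) = 21/4 + 3*Q/4)
s = -30960 (s = -20*(21/4 + (¾)*9)*129 = -20*(21/4 + 27/4)*129 = -20*12*129 = -240*129 = -30960)
868554 - (416143 + s) = 868554 - (416143 - 30960) = 868554 - 1*385183 = 868554 - 385183 = 483371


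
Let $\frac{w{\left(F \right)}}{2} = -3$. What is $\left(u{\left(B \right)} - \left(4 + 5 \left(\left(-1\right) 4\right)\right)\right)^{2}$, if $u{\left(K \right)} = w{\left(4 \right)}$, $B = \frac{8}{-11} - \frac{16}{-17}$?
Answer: $100$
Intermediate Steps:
$w{\left(F \right)} = -6$ ($w{\left(F \right)} = 2 \left(-3\right) = -6$)
$B = \frac{40}{187}$ ($B = 8 \left(- \frac{1}{11}\right) - - \frac{16}{17} = - \frac{8}{11} + \frac{16}{17} = \frac{40}{187} \approx 0.2139$)
$u{\left(K \right)} = -6$
$\left(u{\left(B \right)} - \left(4 + 5 \left(\left(-1\right) 4\right)\right)\right)^{2} = \left(-6 - \left(4 + 5 \left(\left(-1\right) 4\right)\right)\right)^{2} = \left(-6 - -16\right)^{2} = \left(-6 + \left(20 - 4\right)\right)^{2} = \left(-6 + 16\right)^{2} = 10^{2} = 100$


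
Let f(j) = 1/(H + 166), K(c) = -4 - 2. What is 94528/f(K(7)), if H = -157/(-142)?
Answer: 1121527456/71 ≈ 1.5796e+7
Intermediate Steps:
K(c) = -6
H = 157/142 (H = -157*(-1/142) = 157/142 ≈ 1.1056)
f(j) = 142/23729 (f(j) = 1/(157/142 + 166) = 1/(23729/142) = 142/23729)
94528/f(K(7)) = 94528/(142/23729) = 94528*(23729/142) = 1121527456/71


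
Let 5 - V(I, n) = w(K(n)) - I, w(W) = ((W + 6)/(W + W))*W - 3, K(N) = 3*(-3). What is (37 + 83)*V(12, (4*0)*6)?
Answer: 2580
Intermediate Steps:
K(N) = -9
w(W) = W/2 (w(W) = ((6 + W)/((2*W)))*W - 3 = ((6 + W)*(1/(2*W)))*W - 3 = ((6 + W)/(2*W))*W - 3 = (3 + W/2) - 3 = W/2)
V(I, n) = 19/2 + I (V(I, n) = 5 - ((½)*(-9) - I) = 5 - (-9/2 - I) = 5 + (9/2 + I) = 19/2 + I)
(37 + 83)*V(12, (4*0)*6) = (37 + 83)*(19/2 + 12) = 120*(43/2) = 2580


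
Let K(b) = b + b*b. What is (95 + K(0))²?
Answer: 9025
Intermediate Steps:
K(b) = b + b²
(95 + K(0))² = (95 + 0*(1 + 0))² = (95 + 0*1)² = (95 + 0)² = 95² = 9025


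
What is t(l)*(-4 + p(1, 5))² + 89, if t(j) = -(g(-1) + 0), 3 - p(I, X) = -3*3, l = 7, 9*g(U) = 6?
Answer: 139/3 ≈ 46.333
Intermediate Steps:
g(U) = ⅔ (g(U) = (⅑)*6 = ⅔)
p(I, X) = 12 (p(I, X) = 3 - (-3)*3 = 3 - 1*(-9) = 3 + 9 = 12)
t(j) = -⅔ (t(j) = -(⅔ + 0) = -1*⅔ = -⅔)
t(l)*(-4 + p(1, 5))² + 89 = -2*(-4 + 12)²/3 + 89 = -⅔*8² + 89 = -⅔*64 + 89 = -128/3 + 89 = 139/3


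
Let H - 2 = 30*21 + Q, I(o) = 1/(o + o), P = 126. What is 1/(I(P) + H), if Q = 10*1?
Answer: 252/161785 ≈ 0.0015576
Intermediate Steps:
Q = 10
I(o) = 1/(2*o)
H = 642 (H = 2 + (30*21 + 10) = 2 + (630 + 10) = 2 + 640 = 642)
1/(I(P) + H) = 1/((½)/126 + 642) = 1/((½)*(1/126) + 642) = 1/(1/252 + 642) = 1/(161785/252) = 252/161785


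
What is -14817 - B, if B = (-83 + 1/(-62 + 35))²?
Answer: -15828157/729 ≈ -21712.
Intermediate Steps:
B = 5026564/729 (B = (-83 + 1/(-27))² = (-83 - 1/27)² = (-2242/27)² = 5026564/729 ≈ 6895.1)
-14817 - B = -14817 - 1*5026564/729 = -14817 - 5026564/729 = -15828157/729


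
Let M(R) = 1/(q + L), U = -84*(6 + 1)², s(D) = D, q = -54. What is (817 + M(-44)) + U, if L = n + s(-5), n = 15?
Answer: -145157/44 ≈ -3299.0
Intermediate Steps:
L = 10 (L = 15 - 5 = 10)
U = -4116 (U = -84*7² = -84*49 = -4116)
M(R) = -1/44 (M(R) = 1/(-54 + 10) = 1/(-44) = -1/44)
(817 + M(-44)) + U = (817 - 1/44) - 4116 = 35947/44 - 4116 = -145157/44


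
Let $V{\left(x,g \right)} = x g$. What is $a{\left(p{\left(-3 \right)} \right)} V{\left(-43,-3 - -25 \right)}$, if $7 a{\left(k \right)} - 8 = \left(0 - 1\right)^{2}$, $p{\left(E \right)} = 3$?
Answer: $- \frac{8514}{7} \approx -1216.3$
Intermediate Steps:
$V{\left(x,g \right)} = g x$
$a{\left(k \right)} = \frac{9}{7}$ ($a{\left(k \right)} = \frac{8}{7} + \frac{\left(0 - 1\right)^{2}}{7} = \frac{8}{7} + \frac{\left(-1\right)^{2}}{7} = \frac{8}{7} + \frac{1}{7} \cdot 1 = \frac{8}{7} + \frac{1}{7} = \frac{9}{7}$)
$a{\left(p{\left(-3 \right)} \right)} V{\left(-43,-3 - -25 \right)} = \frac{9 \left(-3 - -25\right) \left(-43\right)}{7} = \frac{9 \left(-3 + 25\right) \left(-43\right)}{7} = \frac{9 \cdot 22 \left(-43\right)}{7} = \frac{9}{7} \left(-946\right) = - \frac{8514}{7}$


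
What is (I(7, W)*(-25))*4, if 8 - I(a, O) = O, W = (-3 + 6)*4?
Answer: 400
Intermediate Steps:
W = 12 (W = 3*4 = 12)
I(a, O) = 8 - O
(I(7, W)*(-25))*4 = ((8 - 1*12)*(-25))*4 = ((8 - 12)*(-25))*4 = -4*(-25)*4 = 100*4 = 400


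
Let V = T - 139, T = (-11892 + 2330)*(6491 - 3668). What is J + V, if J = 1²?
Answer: -26993664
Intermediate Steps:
T = -26993526 (T = -9562*2823 = -26993526)
J = 1
V = -26993665 (V = -26993526 - 139 = -26993665)
J + V = 1 - 26993665 = -26993664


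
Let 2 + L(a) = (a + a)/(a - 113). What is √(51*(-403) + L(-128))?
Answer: I*√1193793259/241 ≈ 143.37*I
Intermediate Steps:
L(a) = -2 + 2*a/(-113 + a) (L(a) = -2 + (a + a)/(a - 113) = -2 + (2*a)/(-113 + a) = -2 + 2*a/(-113 + a))
√(51*(-403) + L(-128)) = √(51*(-403) + 226/(-113 - 128)) = √(-20553 + 226/(-241)) = √(-20553 + 226*(-1/241)) = √(-20553 - 226/241) = √(-4953499/241) = I*√1193793259/241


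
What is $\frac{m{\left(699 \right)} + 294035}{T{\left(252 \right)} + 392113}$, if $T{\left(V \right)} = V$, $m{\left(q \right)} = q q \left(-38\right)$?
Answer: $- \frac{18272803}{392365} \approx -46.571$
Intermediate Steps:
$m{\left(q \right)} = - 38 q^{2}$ ($m{\left(q \right)} = q^{2} \left(-38\right) = - 38 q^{2}$)
$\frac{m{\left(699 \right)} + 294035}{T{\left(252 \right)} + 392113} = \frac{- 38 \cdot 699^{2} + 294035}{252 + 392113} = \frac{\left(-38\right) 488601 + 294035}{392365} = \left(-18566838 + 294035\right) \frac{1}{392365} = \left(-18272803\right) \frac{1}{392365} = - \frac{18272803}{392365}$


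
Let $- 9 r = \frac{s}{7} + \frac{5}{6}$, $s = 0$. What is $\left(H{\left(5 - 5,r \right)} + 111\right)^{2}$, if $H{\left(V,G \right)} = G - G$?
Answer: $12321$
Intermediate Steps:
$r = - \frac{5}{54}$ ($r = - \frac{\frac{0}{7} + \frac{5}{6}}{9} = - \frac{0 \cdot \frac{1}{7} + 5 \cdot \frac{1}{6}}{9} = - \frac{0 + \frac{5}{6}}{9} = \left(- \frac{1}{9}\right) \frac{5}{6} = - \frac{5}{54} \approx -0.092593$)
$H{\left(V,G \right)} = 0$
$\left(H{\left(5 - 5,r \right)} + 111\right)^{2} = \left(0 + 111\right)^{2} = 111^{2} = 12321$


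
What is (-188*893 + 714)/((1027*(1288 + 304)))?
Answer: -83585/817492 ≈ -0.10225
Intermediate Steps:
(-188*893 + 714)/((1027*(1288 + 304))) = (-167884 + 714)/((1027*1592)) = -167170/1634984 = -167170*1/1634984 = -83585/817492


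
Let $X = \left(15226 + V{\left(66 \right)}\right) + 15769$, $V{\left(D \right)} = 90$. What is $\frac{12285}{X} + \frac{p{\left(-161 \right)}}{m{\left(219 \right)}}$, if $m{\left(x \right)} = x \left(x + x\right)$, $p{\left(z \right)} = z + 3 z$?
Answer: $\frac{115838303}{298173537} \approx 0.38849$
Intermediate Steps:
$p{\left(z \right)} = 4 z$
$m{\left(x \right)} = 2 x^{2}$ ($m{\left(x \right)} = x 2 x = 2 x^{2}$)
$X = 31085$ ($X = \left(15226 + 90\right) + 15769 = 15316 + 15769 = 31085$)
$\frac{12285}{X} + \frac{p{\left(-161 \right)}}{m{\left(219 \right)}} = \frac{12285}{31085} + \frac{4 \left(-161\right)}{2 \cdot 219^{2}} = 12285 \cdot \frac{1}{31085} - \frac{644}{2 \cdot 47961} = \frac{2457}{6217} - \frac{644}{95922} = \frac{2457}{6217} - \frac{322}{47961} = \frac{115838303}{298173537}$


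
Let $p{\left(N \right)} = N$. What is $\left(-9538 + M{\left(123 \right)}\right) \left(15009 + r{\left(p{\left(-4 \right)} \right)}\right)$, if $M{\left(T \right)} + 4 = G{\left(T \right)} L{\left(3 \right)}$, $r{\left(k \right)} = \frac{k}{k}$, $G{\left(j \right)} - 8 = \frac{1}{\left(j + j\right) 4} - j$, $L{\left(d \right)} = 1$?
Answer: $- \frac{71316164935}{492} \approx -1.4495 \cdot 10^{8}$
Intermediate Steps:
$G{\left(j \right)} = 8 - j + \frac{1}{8 j}$ ($G{\left(j \right)} = 8 - \left(j - \frac{1}{\left(j + j\right) 4}\right) = 8 - \left(j - \frac{1}{2 j} \frac{1}{4}\right) = 8 + \left(\frac{1}{2 j} \frac{1}{4} - j\right) = 8 - \left(j - \frac{1}{8 j}\right) = 8 - j + \frac{1}{8 j}$)
$r{\left(k \right)} = 1$
$M{\left(T \right)} = 4 - T + \frac{1}{8 T}$ ($M{\left(T \right)} = -4 + \left(8 - T + \frac{1}{8 T}\right) 1 = -4 + \left(8 - T + \frac{1}{8 T}\right) = 4 - T + \frac{1}{8 T}$)
$\left(-9538 + M{\left(123 \right)}\right) \left(15009 + r{\left(p{\left(-4 \right)} \right)}\right) = \left(-9538 + \left(4 - 123 + \frac{1}{8 \cdot 123}\right)\right) \left(15009 + 1\right) = \left(-9538 + \left(4 - 123 + \frac{1}{8} \cdot \frac{1}{123}\right)\right) 15010 = \left(-9538 + \left(4 - 123 + \frac{1}{984}\right)\right) 15010 = \left(-9538 - \frac{117095}{984}\right) 15010 = \left(- \frac{9502487}{984}\right) 15010 = - \frac{71316164935}{492}$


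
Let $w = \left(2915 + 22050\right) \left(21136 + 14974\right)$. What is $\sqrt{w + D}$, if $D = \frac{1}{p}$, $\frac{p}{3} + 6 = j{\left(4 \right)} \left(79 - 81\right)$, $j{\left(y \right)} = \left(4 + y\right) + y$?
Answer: $\frac{\sqrt{811337534990}}{30} \approx 30025.0$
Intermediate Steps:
$j{\left(y \right)} = 4 + 2 y$
$p = -90$ ($p = -18 + 3 \left(4 + 2 \cdot 4\right) \left(79 - 81\right) = -18 + 3 \left(4 + 8\right) \left(-2\right) = -18 + 3 \cdot 12 \left(-2\right) = -18 + 3 \left(-24\right) = -18 - 72 = -90$)
$w = 901486150$ ($w = 24965 \cdot 36110 = 901486150$)
$D = - \frac{1}{90}$ ($D = \frac{1}{-90} = - \frac{1}{90} \approx -0.011111$)
$\sqrt{w + D} = \sqrt{901486150 - \frac{1}{90}} = \sqrt{\frac{81133753499}{90}} = \frac{\sqrt{811337534990}}{30}$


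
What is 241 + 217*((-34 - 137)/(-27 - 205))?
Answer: 93019/232 ≈ 400.94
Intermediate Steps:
241 + 217*((-34 - 137)/(-27 - 205)) = 241 + 217*(-171/(-232)) = 241 + 217*(-171*(-1/232)) = 241 + 217*(171/232) = 241 + 37107/232 = 93019/232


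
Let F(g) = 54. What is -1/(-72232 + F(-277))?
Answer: 1/72178 ≈ 1.3855e-5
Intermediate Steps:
-1/(-72232 + F(-277)) = -1/(-72232 + 54) = -1/(-72178) = -1*(-1/72178) = 1/72178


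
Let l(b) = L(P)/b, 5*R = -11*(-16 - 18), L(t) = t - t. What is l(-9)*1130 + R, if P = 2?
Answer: 374/5 ≈ 74.800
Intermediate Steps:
L(t) = 0
R = 374/5 (R = (-11*(-16 - 18))/5 = (-11*(-34))/5 = (⅕)*374 = 374/5 ≈ 74.800)
l(b) = 0 (l(b) = 0/b = 0)
l(-9)*1130 + R = 0*1130 + 374/5 = 0 + 374/5 = 374/5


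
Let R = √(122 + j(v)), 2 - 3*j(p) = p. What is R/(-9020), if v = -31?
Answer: -√133/9020 ≈ -0.0012786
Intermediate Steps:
j(p) = ⅔ - p/3
R = √133 (R = √(122 + (⅔ - ⅓*(-31))) = √(122 + (⅔ + 31/3)) = √(122 + 11) = √133 ≈ 11.533)
R/(-9020) = √133/(-9020) = √133*(-1/9020) = -√133/9020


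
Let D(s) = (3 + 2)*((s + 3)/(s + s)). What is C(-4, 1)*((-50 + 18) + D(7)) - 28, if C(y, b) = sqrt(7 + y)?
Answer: -28 - 199*sqrt(3)/7 ≈ -77.240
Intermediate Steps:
D(s) = 5*(3 + s)/(2*s) (D(s) = 5*((3 + s)/((2*s))) = 5*((3 + s)*(1/(2*s))) = 5*((3 + s)/(2*s)) = 5*(3 + s)/(2*s))
C(-4, 1)*((-50 + 18) + D(7)) - 28 = sqrt(7 - 4)*((-50 + 18) + (5/2)*(3 + 7)/7) - 28 = sqrt(3)*(-32 + (5/2)*(1/7)*10) - 28 = sqrt(3)*(-32 + 25/7) - 28 = sqrt(3)*(-199/7) - 28 = -199*sqrt(3)/7 - 28 = -28 - 199*sqrt(3)/7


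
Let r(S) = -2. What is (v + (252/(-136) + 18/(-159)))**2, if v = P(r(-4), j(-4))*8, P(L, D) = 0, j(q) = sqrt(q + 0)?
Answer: 12552849/3247204 ≈ 3.8657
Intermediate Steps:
j(q) = sqrt(q)
v = 0 (v = 0*8 = 0)
(v + (252/(-136) + 18/(-159)))**2 = (0 + (252/(-136) + 18/(-159)))**2 = (0 + (252*(-1/136) + 18*(-1/159)))**2 = (0 + (-63/34 - 6/53))**2 = (0 - 3543/1802)**2 = (-3543/1802)**2 = 12552849/3247204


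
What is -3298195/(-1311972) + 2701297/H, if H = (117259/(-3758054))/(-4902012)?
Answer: 65288138934339181966922737/153840524748 ≈ 4.2439e+14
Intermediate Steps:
H = 117259/18422025804648 (H = (117259*(-1/3758054))*(-1/4902012) = -117259/3758054*(-1/4902012) = 117259/18422025804648 ≈ 6.3652e-9)
-3298195/(-1311972) + 2701297/H = -3298195/(-1311972) + 2701297/(117259/18422025804648) = -3298195*(-1/1311972) + 2701297*(18422025804648/117259) = 3298195/1311972 + 49763363040018228456/117259 = 65288138934339181966922737/153840524748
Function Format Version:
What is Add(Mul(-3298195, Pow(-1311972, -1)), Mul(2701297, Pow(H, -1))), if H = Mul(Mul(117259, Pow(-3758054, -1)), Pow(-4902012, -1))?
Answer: Rational(65288138934339181966922737, 153840524748) ≈ 4.2439e+14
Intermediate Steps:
H = Rational(117259, 18422025804648) (H = Mul(Mul(117259, Rational(-1, 3758054)), Rational(-1, 4902012)) = Mul(Rational(-117259, 3758054), Rational(-1, 4902012)) = Rational(117259, 18422025804648) ≈ 6.3652e-9)
Add(Mul(-3298195, Pow(-1311972, -1)), Mul(2701297, Pow(H, -1))) = Add(Mul(-3298195, Pow(-1311972, -1)), Mul(2701297, Pow(Rational(117259, 18422025804648), -1))) = Add(Mul(-3298195, Rational(-1, 1311972)), Mul(2701297, Rational(18422025804648, 117259))) = Add(Rational(3298195, 1311972), Rational(49763363040018228456, 117259)) = Rational(65288138934339181966922737, 153840524748)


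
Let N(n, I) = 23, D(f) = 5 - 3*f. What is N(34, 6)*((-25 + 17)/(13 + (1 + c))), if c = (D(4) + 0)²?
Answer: -184/63 ≈ -2.9206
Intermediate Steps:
c = 49 (c = ((5 - 3*4) + 0)² = ((5 - 12) + 0)² = (-7 + 0)² = (-7)² = 49)
N(34, 6)*((-25 + 17)/(13 + (1 + c))) = 23*((-25 + 17)/(13 + (1 + 49))) = 23*(-8/(13 + 50)) = 23*(-8/63) = -184/63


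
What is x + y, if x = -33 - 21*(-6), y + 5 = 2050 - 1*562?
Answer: 1576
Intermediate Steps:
y = 1483 (y = -5 + (2050 - 1*562) = -5 + (2050 - 562) = -5 + 1488 = 1483)
x = 93 (x = -33 + 126 = 93)
x + y = 93 + 1483 = 1576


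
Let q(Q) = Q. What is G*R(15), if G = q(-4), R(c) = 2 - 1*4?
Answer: 8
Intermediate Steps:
R(c) = -2 (R(c) = 2 - 4 = -2)
G = -4
G*R(15) = -4*(-2) = 8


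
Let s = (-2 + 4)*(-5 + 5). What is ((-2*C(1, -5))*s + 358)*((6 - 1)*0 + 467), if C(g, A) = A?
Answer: 167186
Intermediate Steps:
s = 0 (s = 2*0 = 0)
((-2*C(1, -5))*s + 358)*((6 - 1)*0 + 467) = (-2*(-5)*0 + 358)*((6 - 1)*0 + 467) = (10*0 + 358)*(5*0 + 467) = (0 + 358)*(0 + 467) = 358*467 = 167186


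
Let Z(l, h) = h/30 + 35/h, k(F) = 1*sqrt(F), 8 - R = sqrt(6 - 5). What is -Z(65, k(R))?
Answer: -151*sqrt(7)/30 ≈ -13.317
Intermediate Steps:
R = 7 (R = 8 - sqrt(6 - 5) = 8 - sqrt(1) = 8 - 1*1 = 8 - 1 = 7)
k(F) = sqrt(F)
Z(l, h) = 35/h + h/30 (Z(l, h) = h*(1/30) + 35/h = h/30 + 35/h = 35/h + h/30)
-Z(65, k(R)) = -(35/(sqrt(7)) + sqrt(7)/30) = -(35*(sqrt(7)/7) + sqrt(7)/30) = -(5*sqrt(7) + sqrt(7)/30) = -151*sqrt(7)/30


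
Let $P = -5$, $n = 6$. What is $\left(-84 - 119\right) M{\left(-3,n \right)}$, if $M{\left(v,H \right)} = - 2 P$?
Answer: $-2030$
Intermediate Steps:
$M{\left(v,H \right)} = 10$ ($M{\left(v,H \right)} = \left(-2\right) \left(-5\right) = 10$)
$\left(-84 - 119\right) M{\left(-3,n \right)} = \left(-84 - 119\right) 10 = \left(-203\right) 10 = -2030$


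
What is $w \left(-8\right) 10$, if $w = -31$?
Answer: $2480$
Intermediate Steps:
$w \left(-8\right) 10 = \left(-31\right) \left(-8\right) 10 = 248 \cdot 10 = 2480$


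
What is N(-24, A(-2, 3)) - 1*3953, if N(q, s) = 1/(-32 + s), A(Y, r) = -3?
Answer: -138356/35 ≈ -3953.0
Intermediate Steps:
N(-24, A(-2, 3)) - 1*3953 = 1/(-32 - 3) - 1*3953 = 1/(-35) - 3953 = -1/35 - 3953 = -138356/35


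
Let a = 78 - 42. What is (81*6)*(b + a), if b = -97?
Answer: -29646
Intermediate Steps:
a = 36
(81*6)*(b + a) = (81*6)*(-97 + 36) = 486*(-61) = -29646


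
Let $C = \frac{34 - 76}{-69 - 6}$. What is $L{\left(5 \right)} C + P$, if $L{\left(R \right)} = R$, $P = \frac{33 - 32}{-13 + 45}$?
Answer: $\frac{453}{160} \approx 2.8312$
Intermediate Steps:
$P = \frac{1}{32}$ ($P = 1 \cdot \frac{1}{32} = \frac{1}{32} \approx 0.03125$)
$C = \frac{14}{25}$ ($C = - \frac{42}{-75} = \left(-42\right) \left(- \frac{1}{75}\right) = \frac{14}{25} \approx 0.56$)
$L{\left(5 \right)} C + P = 5 \cdot \frac{14}{25} + \frac{1}{32} = \frac{14}{5} + \frac{1}{32} = \frac{453}{160}$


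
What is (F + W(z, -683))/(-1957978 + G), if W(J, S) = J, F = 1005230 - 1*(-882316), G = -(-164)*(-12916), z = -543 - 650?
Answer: -1886353/4076202 ≈ -0.46277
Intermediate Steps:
z = -1193
G = -2118224 (G = -1*2118224 = -2118224)
F = 1887546 (F = 1005230 + 882316 = 1887546)
(F + W(z, -683))/(-1957978 + G) = (1887546 - 1193)/(-1957978 - 2118224) = 1886353/(-4076202) = 1886353*(-1/4076202) = -1886353/4076202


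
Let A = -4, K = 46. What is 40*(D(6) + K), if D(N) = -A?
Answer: 2000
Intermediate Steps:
D(N) = 4 (D(N) = -1*(-4) = 4)
40*(D(6) + K) = 40*(4 + 46) = 40*50 = 2000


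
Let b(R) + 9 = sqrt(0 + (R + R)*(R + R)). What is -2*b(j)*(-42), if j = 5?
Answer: 84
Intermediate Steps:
b(R) = -9 + 2*sqrt(R**2) (b(R) = -9 + sqrt(0 + (R + R)*(R + R)) = -9 + sqrt(0 + (2*R)*(2*R)) = -9 + sqrt(0 + 4*R**2) = -9 + sqrt(4*R**2) = -9 + 2*sqrt(R**2))
-2*b(j)*(-42) = -2*(-9 + 2*sqrt(5**2))*(-42) = -2*(-9 + 2*sqrt(25))*(-42) = -2*(-9 + 2*5)*(-42) = -2*(-9 + 10)*(-42) = -2*1*(-42) = -2*(-42) = 84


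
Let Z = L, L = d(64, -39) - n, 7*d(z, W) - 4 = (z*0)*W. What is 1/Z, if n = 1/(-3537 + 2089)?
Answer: 10136/5799 ≈ 1.7479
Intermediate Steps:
d(z, W) = 4/7 (d(z, W) = 4/7 + ((z*0)*W)/7 = 4/7 + (0*W)/7 = 4/7 + (⅐)*0 = 4/7 + 0 = 4/7)
n = -1/1448 (n = 1/(-1448) = -1/1448 ≈ -0.00069061)
L = 5799/10136 (L = 4/7 - 1*(-1/1448) = 4/7 + 1/1448 = 5799/10136 ≈ 0.57212)
Z = 5799/10136 ≈ 0.57212
1/Z = 1/(5799/10136) = 10136/5799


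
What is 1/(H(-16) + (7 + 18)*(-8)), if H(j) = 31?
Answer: -1/169 ≈ -0.0059172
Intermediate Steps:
1/(H(-16) + (7 + 18)*(-8)) = 1/(31 + (7 + 18)*(-8)) = 1/(31 + 25*(-8)) = 1/(31 - 200) = 1/(-169) = -1/169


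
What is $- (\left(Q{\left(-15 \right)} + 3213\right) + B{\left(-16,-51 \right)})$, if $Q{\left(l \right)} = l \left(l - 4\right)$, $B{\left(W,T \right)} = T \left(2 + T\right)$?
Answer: $-5997$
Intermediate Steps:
$Q{\left(l \right)} = l \left(-4 + l\right)$
$- (\left(Q{\left(-15 \right)} + 3213\right) + B{\left(-16,-51 \right)}) = - (\left(- 15 \left(-4 - 15\right) + 3213\right) - 51 \left(2 - 51\right)) = - (\left(\left(-15\right) \left(-19\right) + 3213\right) - -2499) = - (\left(285 + 3213\right) + 2499) = - (3498 + 2499) = \left(-1\right) 5997 = -5997$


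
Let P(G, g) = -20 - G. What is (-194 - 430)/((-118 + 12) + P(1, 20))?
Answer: 624/127 ≈ 4.9134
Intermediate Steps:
(-194 - 430)/((-118 + 12) + P(1, 20)) = (-194 - 430)/((-118 + 12) + (-20 - 1*1)) = -624/(-106 + (-20 - 1)) = -624/(-106 - 21) = -624/(-127) = -624*(-1/127) = 624/127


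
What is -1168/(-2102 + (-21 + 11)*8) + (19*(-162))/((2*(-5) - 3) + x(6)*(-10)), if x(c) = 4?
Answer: 3389050/57823 ≈ 58.611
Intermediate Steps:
-1168/(-2102 + (-21 + 11)*8) + (19*(-162))/((2*(-5) - 3) + x(6)*(-10)) = -1168/(-2102 + (-21 + 11)*8) + (19*(-162))/((2*(-5) - 3) + 4*(-10)) = -1168/(-2102 - 10*8) - 3078/((-10 - 3) - 40) = -1168/(-2102 - 80) - 3078/(-13 - 40) = -1168/(-2182) - 3078/(-53) = -1168*(-1/2182) - 3078*(-1/53) = 584/1091 + 3078/53 = 3389050/57823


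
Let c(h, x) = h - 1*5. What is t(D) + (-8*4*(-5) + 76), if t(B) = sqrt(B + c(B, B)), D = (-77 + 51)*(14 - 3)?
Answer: 236 + I*sqrt(577) ≈ 236.0 + 24.021*I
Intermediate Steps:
c(h, x) = -5 + h (c(h, x) = h - 5 = -5 + h)
D = -286 (D = -26*11 = -286)
t(B) = sqrt(-5 + 2*B) (t(B) = sqrt(B + (-5 + B)) = sqrt(-5 + 2*B))
t(D) + (-8*4*(-5) + 76) = sqrt(-5 + 2*(-286)) + (-8*4*(-5) + 76) = sqrt(-5 - 572) + (-32*(-5) + 76) = sqrt(-577) + (160 + 76) = I*sqrt(577) + 236 = 236 + I*sqrt(577)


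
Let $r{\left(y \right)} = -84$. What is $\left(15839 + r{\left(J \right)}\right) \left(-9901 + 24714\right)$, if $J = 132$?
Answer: $233378815$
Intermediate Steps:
$\left(15839 + r{\left(J \right)}\right) \left(-9901 + 24714\right) = \left(15839 - 84\right) \left(-9901 + 24714\right) = 15755 \cdot 14813 = 233378815$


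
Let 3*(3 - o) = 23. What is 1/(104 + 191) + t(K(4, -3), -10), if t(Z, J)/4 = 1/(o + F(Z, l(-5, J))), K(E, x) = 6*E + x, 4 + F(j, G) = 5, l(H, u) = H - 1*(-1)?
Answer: -3529/3245 ≈ -1.0875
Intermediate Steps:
l(H, u) = 1 + H (l(H, u) = H + 1 = 1 + H)
o = -14/3 (o = 3 - ⅓*23 = 3 - 23/3 = -14/3 ≈ -4.6667)
F(j, G) = 1 (F(j, G) = -4 + 5 = 1)
K(E, x) = x + 6*E
t(Z, J) = -12/11 (t(Z, J) = 4/(-14/3 + 1) = 4/(-11/3) = 4*(-3/11) = -12/11)
1/(104 + 191) + t(K(4, -3), -10) = 1/(104 + 191) - 12/11 = 1/295 - 12/11 = -3529/3245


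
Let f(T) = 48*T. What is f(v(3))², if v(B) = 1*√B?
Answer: 6912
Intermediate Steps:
v(B) = √B
f(v(3))² = (48*√3)² = 6912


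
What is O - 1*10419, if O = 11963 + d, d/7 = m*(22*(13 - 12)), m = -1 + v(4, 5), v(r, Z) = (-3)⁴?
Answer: 13864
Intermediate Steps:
v(r, Z) = 81
m = 80 (m = -1 + 81 = 80)
d = 12320 (d = 7*(80*(22*(13 - 12))) = 7*(80*(22*1)) = 7*(80*22) = 7*1760 = 12320)
O = 24283 (O = 11963 + 12320 = 24283)
O - 1*10419 = 24283 - 1*10419 = 24283 - 10419 = 13864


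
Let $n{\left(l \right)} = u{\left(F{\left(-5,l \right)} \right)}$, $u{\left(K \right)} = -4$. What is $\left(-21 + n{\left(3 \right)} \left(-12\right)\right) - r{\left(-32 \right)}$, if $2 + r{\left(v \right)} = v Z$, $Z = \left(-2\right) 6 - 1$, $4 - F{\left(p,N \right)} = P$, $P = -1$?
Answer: $-387$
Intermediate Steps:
$F{\left(p,N \right)} = 5$ ($F{\left(p,N \right)} = 4 - -1 = 4 + 1 = 5$)
$n{\left(l \right)} = -4$
$Z = -13$ ($Z = -12 - 1 = -13$)
$r{\left(v \right)} = -2 - 13 v$ ($r{\left(v \right)} = -2 + v \left(-13\right) = -2 - 13 v$)
$\left(-21 + n{\left(3 \right)} \left(-12\right)\right) - r{\left(-32 \right)} = \left(-21 - -48\right) - \left(-2 - -416\right) = \left(-21 + 48\right) - \left(-2 + 416\right) = 27 - 414 = -387$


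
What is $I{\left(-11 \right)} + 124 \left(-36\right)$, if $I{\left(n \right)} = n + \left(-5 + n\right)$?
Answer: $-4491$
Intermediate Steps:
$I{\left(n \right)} = -5 + 2 n$
$I{\left(-11 \right)} + 124 \left(-36\right) = \left(-5 + 2 \left(-11\right)\right) + 124 \left(-36\right) = \left(-5 - 22\right) - 4464 = -27 - 4464 = -4491$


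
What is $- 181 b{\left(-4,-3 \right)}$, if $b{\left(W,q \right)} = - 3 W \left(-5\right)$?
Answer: $10860$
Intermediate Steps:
$b{\left(W,q \right)} = 15 W$
$- 181 b{\left(-4,-3 \right)} = - 181 \cdot 15 \left(-4\right) = \left(-181\right) \left(-60\right) = 10860$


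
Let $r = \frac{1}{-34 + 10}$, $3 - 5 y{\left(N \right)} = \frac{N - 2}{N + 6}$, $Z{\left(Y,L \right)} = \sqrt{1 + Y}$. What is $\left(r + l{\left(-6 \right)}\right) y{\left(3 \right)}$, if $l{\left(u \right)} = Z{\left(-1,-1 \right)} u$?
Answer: $- \frac{13}{540} \approx -0.024074$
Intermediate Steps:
$y{\left(N \right)} = \frac{3}{5} - \frac{-2 + N}{5 \left(6 + N\right)}$ ($y{\left(N \right)} = \frac{3}{5} - \frac{\left(N - 2\right) \frac{1}{N + 6}}{5} = \frac{3}{5} - \frac{\left(-2 + N\right) \frac{1}{6 + N}}{5} = \frac{3}{5} - \frac{\frac{1}{6 + N} \left(-2 + N\right)}{5} = \frac{3}{5} - \frac{-2 + N}{5 \left(6 + N\right)}$)
$l{\left(u \right)} = 0$ ($l{\left(u \right)} = \sqrt{1 - 1} u = \sqrt{0} u = 0 u = 0$)
$r = - \frac{1}{24}$ ($r = \frac{1}{-24} = - \frac{1}{24} \approx -0.041667$)
$\left(r + l{\left(-6 \right)}\right) y{\left(3 \right)} = \left(- \frac{1}{24} + 0\right) \frac{2 \left(10 + 3\right)}{5 \left(6 + 3\right)} = - \frac{\frac{2}{5} \cdot \frac{1}{9} \cdot 13}{24} = \left(- \frac{1}{24}\right) \frac{26}{45} = - \frac{13}{540}$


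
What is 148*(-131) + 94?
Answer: -19294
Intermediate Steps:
148*(-131) + 94 = -19388 + 94 = -19294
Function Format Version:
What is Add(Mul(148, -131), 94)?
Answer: -19294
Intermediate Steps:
Add(Mul(148, -131), 94) = Add(-19388, 94) = -19294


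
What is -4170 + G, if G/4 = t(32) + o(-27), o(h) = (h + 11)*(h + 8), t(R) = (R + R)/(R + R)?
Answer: -2950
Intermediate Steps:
t(R) = 1 (t(R) = (2*R)/((2*R)) = (2*R)*(1/(2*R)) = 1)
o(h) = (8 + h)*(11 + h) (o(h) = (11 + h)*(8 + h) = (8 + h)*(11 + h))
G = 1220 (G = 4*(1 + (88 + (-27)**2 + 19*(-27))) = 4*(1 + (88 + 729 - 513)) = 4*(1 + 304) = 4*305 = 1220)
-4170 + G = -4170 + 1220 = -2950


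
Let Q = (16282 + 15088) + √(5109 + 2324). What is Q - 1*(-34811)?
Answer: 66181 + √7433 ≈ 66267.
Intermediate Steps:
Q = 31370 + √7433 ≈ 31456.
Q - 1*(-34811) = (31370 + √7433) - 1*(-34811) = (31370 + √7433) + 34811 = 66181 + √7433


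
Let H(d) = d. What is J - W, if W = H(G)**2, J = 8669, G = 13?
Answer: 8500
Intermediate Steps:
W = 169 (W = 13**2 = 169)
J - W = 8669 - 1*169 = 8669 - 169 = 8500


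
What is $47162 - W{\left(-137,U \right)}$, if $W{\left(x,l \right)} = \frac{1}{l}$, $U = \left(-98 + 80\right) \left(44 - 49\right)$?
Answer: $\frac{4244579}{90} \approx 47162.0$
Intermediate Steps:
$U = 90$ ($U = \left(-18\right) \left(-5\right) = 90$)
$47162 - W{\left(-137,U \right)} = 47162 - \frac{1}{90} = \frac{4244579}{90}$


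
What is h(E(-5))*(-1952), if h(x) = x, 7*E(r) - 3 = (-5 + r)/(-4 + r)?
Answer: -72224/63 ≈ -1146.4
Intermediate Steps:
E(r) = 3/7 + (-5 + r)/(7*(-4 + r)) (E(r) = 3/7 + ((-5 + r)/(-4 + r))/7 = 3/7 + (-5 + r)/(7*(-4 + r)))
h(E(-5))*(-1952) = ((-17 + 4*(-5))/(7*(-4 - 5)))*(-1952) = ((1/7)*(-17 - 20)/(-9))*(-1952) = ((1/7)*(-1/9)*(-37))*(-1952) = (37/63)*(-1952) = -72224/63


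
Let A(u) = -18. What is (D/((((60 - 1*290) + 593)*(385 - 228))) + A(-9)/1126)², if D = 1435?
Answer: 87016740196/1029507096480489 ≈ 8.4523e-5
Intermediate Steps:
(D/((((60 - 1*290) + 593)*(385 - 228))) + A(-9)/1126)² = (1435/((((60 - 1*290) + 593)*(385 - 228))) - 18/1126)² = (1435/((((60 - 290) + 593)*157)) - 18*1/1126)² = (1435/(((-230 + 593)*157)) - 9/563)² = (1435/((363*157)) - 9/563)² = (1435/56991 - 9/563)² = (294986/32085933)² = 87016740196/1029507096480489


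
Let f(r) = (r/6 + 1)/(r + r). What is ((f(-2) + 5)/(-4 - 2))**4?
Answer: 707281/1679616 ≈ 0.42110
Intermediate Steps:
f(r) = (1 + r/6)/(2*r) (f(r) = (r*(1/6) + 1)/((2*r)) = (r/6 + 1)*(1/(2*r)) = (1 + r/6)*(1/(2*r)) = (1 + r/6)/(2*r))
((f(-2) + 5)/(-4 - 2))**4 = (((1/12)*(6 - 2)/(-2) + 5)/(-4 - 2))**4 = (((1/12)*(-1/2)*4 + 5)/(-6))**4 = ((-1/6 + 5)*(-1/6))**4 = ((29/6)*(-1/6))**4 = (-29/36)**4 = 707281/1679616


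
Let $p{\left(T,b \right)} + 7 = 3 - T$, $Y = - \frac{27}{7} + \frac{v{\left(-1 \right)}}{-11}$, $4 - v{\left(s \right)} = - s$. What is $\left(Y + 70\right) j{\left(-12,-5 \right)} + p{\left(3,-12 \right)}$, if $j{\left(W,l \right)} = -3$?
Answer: $- \frac{15755}{77} \approx -204.61$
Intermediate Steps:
$v{\left(s \right)} = 4 + s$ ($v{\left(s \right)} = 4 - - s = 4 + s$)
$Y = - \frac{318}{77}$ ($Y = - \frac{27}{7} + \frac{4 - 1}{-11} = \left(-27\right) \frac{1}{7} + 3 \left(- \frac{1}{11}\right) = - \frac{27}{7} - \frac{3}{11} = - \frac{318}{77} \approx -4.1299$)
$p{\left(T,b \right)} = -4 - T$ ($p{\left(T,b \right)} = -7 - \left(-3 + T\right) = -4 - T$)
$\left(Y + 70\right) j{\left(-12,-5 \right)} + p{\left(3,-12 \right)} = \left(- \frac{318}{77} + 70\right) \left(-3\right) - 7 = \frac{5072}{77} \left(-3\right) - 7 = - \frac{15216}{77} - 7 = - \frac{15755}{77}$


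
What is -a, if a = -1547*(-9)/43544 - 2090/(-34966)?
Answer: -288919289/761279752 ≈ -0.37952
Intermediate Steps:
a = 288919289/761279752 (a = 13923*(1/43544) - 2090*(-1/34966) = 13923/43544 + 1045/17483 = 288919289/761279752 ≈ 0.37952)
-a = -1*288919289/761279752 = -288919289/761279752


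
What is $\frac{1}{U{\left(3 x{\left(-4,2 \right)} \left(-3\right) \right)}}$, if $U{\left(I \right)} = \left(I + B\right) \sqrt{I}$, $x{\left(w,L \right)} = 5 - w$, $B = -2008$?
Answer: $\frac{i}{18801} \approx 5.3189 \cdot 10^{-5} i$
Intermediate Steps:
$U{\left(I \right)} = \sqrt{I} \left(-2008 + I\right)$ ($U{\left(I \right)} = \left(I - 2008\right) \sqrt{I} = \left(-2008 + I\right) \sqrt{I} = \sqrt{I} \left(-2008 + I\right)$)
$\frac{1}{U{\left(3 x{\left(-4,2 \right)} \left(-3\right) \right)}} = \frac{1}{\sqrt{3 \left(5 - -4\right) \left(-3\right)} \left(-2008 + 3 \left(5 - -4\right) \left(-3\right)\right)} = \frac{1}{\sqrt{3 \left(5 + 4\right) \left(-3\right)} \left(-2008 + 3 \left(5 + 4\right) \left(-3\right)\right)} = \frac{1}{\sqrt{3 \cdot 9 \left(-3\right)} \left(-2008 + 3 \cdot 9 \left(-3\right)\right)} = \frac{1}{\sqrt{27 \left(-3\right)} \left(-2008 + 27 \left(-3\right)\right)} = \frac{1}{\sqrt{-81} \left(-2008 - 81\right)} = \frac{1}{9 i \left(-2089\right)} = \frac{1}{\left(-18801\right) i} = \frac{i}{18801}$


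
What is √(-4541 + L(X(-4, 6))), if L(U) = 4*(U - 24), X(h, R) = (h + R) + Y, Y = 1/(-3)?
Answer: I*√41673/3 ≈ 68.047*I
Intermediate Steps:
Y = -⅓ (Y = 1*(-⅓) = -⅓ ≈ -0.33333)
X(h, R) = -⅓ + R + h (X(h, R) = (h + R) - ⅓ = (R + h) - ⅓ = -⅓ + R + h)
L(U) = -96 + 4*U (L(U) = 4*(-24 + U) = -96 + 4*U)
√(-4541 + L(X(-4, 6))) = √(-4541 + (-96 + 4*(-⅓ + 6 - 4))) = √(-4541 + (-96 + 4*(5/3))) = √(-4541 + (-96 + 20/3)) = √(-4541 - 268/3) = √(-13891/3) = I*√41673/3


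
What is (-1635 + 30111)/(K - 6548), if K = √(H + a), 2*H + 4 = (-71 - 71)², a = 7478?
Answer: -13318632/3061339 - 2034*√17558/3061339 ≈ -4.4386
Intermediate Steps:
H = 10080 (H = -2 + (-71 - 71)²/2 = -2 + (½)*(-142)² = -2 + (½)*20164 = -2 + 10082 = 10080)
K = √17558 (K = √(10080 + 7478) = √17558 ≈ 132.51)
(-1635 + 30111)/(K - 6548) = (-1635 + 30111)/(√17558 - 6548) = 28476/(-6548 + √17558)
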